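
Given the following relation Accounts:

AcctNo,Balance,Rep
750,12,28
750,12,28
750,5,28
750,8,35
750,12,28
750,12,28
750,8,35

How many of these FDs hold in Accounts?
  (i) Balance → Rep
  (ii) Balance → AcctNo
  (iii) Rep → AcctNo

3

(i) Balance → Rep: every LHS value maps to a single RHS value — holds.
(ii) Balance → AcctNo: every LHS value maps to a single RHS value — holds.
(iii) Rep → AcctNo: every LHS value maps to a single RHS value — holds.
3 of the 3 dependencies hold.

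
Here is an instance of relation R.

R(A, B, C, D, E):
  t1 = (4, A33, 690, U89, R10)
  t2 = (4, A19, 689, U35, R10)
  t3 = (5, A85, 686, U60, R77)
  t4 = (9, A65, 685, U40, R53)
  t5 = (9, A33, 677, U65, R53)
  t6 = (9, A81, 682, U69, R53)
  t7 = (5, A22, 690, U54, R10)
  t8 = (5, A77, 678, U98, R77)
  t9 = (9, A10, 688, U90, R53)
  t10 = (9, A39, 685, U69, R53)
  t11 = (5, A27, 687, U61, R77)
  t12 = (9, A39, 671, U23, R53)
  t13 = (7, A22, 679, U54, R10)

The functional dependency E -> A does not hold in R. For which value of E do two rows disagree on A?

R10

E=R10: rows 1, 2, 7, 13 → A takes values {4, 5, 7} — violation
E=R77: rows 3, 8, 11 → A = 5, 5, 5 ✓
E=R53: rows 4, 5, 6, 9, 10, 12 → A = 9, 9, 9, 9, 9, 9 ✓
The only E value with inconsistent A is E=R10.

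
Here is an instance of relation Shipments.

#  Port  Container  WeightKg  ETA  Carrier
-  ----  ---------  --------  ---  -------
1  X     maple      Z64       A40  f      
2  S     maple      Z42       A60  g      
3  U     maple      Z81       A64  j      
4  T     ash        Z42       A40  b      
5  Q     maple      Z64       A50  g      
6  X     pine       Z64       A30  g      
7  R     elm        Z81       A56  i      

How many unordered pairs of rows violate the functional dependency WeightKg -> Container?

WeightKg=Z64: violating pairs (1,6), (5,6) — 2 pairs.
WeightKg=Z42: violating pairs (2,4) — 1 pair.
WeightKg=Z81: violating pairs (3,7) — 1 pair.

4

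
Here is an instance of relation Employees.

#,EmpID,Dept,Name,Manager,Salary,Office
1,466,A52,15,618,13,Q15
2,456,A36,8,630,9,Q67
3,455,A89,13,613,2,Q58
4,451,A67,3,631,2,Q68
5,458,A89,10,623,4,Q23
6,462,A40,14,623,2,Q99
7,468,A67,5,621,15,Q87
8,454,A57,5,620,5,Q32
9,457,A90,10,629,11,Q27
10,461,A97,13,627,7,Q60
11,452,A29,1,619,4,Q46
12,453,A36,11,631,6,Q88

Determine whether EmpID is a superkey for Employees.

All 12 rows have distinct EmpID values, so EmpID → (all attributes) holds and EmpID is a superkey.

Yes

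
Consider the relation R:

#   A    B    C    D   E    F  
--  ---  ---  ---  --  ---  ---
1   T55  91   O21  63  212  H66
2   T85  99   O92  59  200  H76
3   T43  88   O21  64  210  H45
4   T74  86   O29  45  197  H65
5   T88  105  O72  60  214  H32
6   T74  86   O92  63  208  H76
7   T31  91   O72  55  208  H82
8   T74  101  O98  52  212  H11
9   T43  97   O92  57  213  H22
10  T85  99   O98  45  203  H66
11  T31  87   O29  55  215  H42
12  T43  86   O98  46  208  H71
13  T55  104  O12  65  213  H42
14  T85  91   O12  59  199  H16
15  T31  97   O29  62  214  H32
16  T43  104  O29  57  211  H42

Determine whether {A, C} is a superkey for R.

No

Rows 11 and 15 have the same {A, C} value (A=T31, C=O29) but are distinct tuples, so {A, C} does not determine every attribute — not a superkey.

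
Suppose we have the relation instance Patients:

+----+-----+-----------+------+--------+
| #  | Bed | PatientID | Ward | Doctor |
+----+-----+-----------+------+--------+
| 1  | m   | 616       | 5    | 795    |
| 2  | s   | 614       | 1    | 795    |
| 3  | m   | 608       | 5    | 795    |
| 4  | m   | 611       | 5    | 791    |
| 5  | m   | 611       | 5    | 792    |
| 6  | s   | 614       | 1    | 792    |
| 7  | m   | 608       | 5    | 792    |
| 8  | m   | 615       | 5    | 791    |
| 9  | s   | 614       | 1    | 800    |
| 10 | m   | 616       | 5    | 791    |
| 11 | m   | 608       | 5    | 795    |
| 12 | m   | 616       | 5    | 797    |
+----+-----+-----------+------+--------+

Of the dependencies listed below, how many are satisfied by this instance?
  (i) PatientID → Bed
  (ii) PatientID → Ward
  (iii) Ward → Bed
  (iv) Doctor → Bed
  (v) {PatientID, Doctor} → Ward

4

(i) PatientID → Bed: every LHS value maps to a single RHS value — holds.
(ii) PatientID → Ward: every LHS value maps to a single RHS value — holds.
(iii) Ward → Bed: every LHS value maps to a single RHS value — holds.
(iv) Doctor → Bed: Doctor=795: rows 1, 2, 3, 11 → Bed takes values {m, s} — violation; Doctor=792: rows 5, 6, 7 → Bed takes values {m, s} — violation — fails.
(v) {PatientID, Doctor} → Ward: every LHS value maps to a single RHS value — holds.
4 of the 5 dependencies hold.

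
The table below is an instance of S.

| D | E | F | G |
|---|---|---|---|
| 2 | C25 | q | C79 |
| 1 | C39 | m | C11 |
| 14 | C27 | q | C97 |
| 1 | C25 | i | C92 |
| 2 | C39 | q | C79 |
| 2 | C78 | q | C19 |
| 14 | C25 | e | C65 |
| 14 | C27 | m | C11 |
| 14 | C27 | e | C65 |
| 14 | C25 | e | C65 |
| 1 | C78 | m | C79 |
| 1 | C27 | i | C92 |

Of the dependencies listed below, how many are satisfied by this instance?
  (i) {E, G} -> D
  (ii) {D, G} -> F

2

(i) {E, G} -> D: every LHS value maps to a single RHS value — holds.
(ii) {D, G} -> F: every LHS value maps to a single RHS value — holds.
2 of the 2 dependencies hold.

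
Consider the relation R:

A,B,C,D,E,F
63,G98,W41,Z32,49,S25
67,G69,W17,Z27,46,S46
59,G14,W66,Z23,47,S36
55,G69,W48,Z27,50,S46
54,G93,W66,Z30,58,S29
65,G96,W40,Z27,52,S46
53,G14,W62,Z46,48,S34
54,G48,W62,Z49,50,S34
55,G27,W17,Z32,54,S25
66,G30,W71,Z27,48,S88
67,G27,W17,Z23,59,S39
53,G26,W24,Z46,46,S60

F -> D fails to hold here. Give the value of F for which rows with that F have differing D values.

F=S25: 2 rows → D = Z32, Z32 ✓
F=S46: 3 rows → D = Z27, Z27, Z27 ✓
F=S36: 1 row → D = Z23 ✓
F=S29: 1 row → D = Z30 ✓
F=S34: 2 rows → D takes values {Z46, Z49} — violation
F=S88: 1 row → D = Z27 ✓
F=S39: 1 row → D = Z23 ✓
F=S60: 1 row → D = Z46 ✓
The only F value with inconsistent D is F=S34.

S34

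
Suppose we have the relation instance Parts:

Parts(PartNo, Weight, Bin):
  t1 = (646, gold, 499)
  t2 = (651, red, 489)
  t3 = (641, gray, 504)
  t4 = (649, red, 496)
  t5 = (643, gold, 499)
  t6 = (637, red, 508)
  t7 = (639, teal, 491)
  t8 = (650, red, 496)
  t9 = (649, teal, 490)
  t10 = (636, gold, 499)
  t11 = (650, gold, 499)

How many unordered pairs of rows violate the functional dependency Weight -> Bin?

Weight=gold: all 4 rows agree on Bin — 0 pairs.
Weight=red: violating pairs (2,4), (2,6), (2,8), (4,6), (6,8) — 5 pairs.
Weight=teal: violating pairs (7,9) — 1 pair.

6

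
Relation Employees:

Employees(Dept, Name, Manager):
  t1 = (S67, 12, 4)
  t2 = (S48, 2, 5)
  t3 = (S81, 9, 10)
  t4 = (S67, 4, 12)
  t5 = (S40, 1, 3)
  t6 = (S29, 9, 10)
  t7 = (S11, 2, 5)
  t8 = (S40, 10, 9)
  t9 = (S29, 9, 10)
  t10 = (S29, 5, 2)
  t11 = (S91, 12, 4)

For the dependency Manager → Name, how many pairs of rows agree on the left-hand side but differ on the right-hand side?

Manager=4: all 2 rows agree on Name — 0 pairs.
Manager=5: all 2 rows agree on Name — 0 pairs.
Manager=10: all 3 rows agree on Name — 0 pairs.

0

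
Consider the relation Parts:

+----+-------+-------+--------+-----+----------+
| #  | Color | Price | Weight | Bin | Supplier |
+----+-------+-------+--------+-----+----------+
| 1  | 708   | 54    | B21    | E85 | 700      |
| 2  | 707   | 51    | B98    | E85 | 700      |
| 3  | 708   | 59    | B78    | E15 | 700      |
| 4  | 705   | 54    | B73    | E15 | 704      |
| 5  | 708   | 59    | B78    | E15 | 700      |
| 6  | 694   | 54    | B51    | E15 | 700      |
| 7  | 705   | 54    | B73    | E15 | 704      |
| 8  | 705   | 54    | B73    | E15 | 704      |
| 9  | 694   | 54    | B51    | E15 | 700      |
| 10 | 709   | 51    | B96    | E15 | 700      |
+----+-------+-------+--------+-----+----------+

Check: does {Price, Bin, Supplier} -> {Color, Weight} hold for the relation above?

(Price=54, Bin=E85, Supplier=700): row 1 → {Color,Weight} = (708, B21) ✓
(Price=51, Bin=E85, Supplier=700): row 2 → {Color,Weight} = (707, B98) ✓
(Price=59, Bin=E15, Supplier=700): rows 3, 5 → {Color,Weight} = (708, B78), (708, B78) ✓
(Price=54, Bin=E15, Supplier=704): rows 4, 7, 8 → {Color,Weight} = (705, B73), (705, B73), (705, B73) ✓
(Price=54, Bin=E15, Supplier=700): rows 6, 9 → {Color,Weight} = (694, B51), (694, B51) ✓
(Price=51, Bin=E15, Supplier=700): row 10 → {Color,Weight} = (709, B96) ✓
Every {Price, Bin, Supplier} value is associated with a single {Color, Weight} value, so {Price, Bin, Supplier} -> {Color, Weight} holds.

Yes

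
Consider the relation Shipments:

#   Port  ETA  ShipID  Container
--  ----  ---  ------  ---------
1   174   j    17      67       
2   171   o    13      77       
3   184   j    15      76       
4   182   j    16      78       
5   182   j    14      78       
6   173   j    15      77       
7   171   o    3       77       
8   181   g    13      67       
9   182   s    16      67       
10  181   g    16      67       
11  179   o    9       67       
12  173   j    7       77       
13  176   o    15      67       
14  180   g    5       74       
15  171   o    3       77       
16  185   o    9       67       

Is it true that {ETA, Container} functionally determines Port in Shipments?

(ETA=j, Container=67): row 1 → Port = 174 ✓
(ETA=o, Container=77): rows 2, 7, 15 → Port = 171, 171, 171 ✓
(ETA=j, Container=76): row 3 → Port = 184 ✓
(ETA=j, Container=78): rows 4, 5 → Port = 182, 182 ✓
(ETA=j, Container=77): rows 6, 12 → Port = 173, 173 ✓
(ETA=g, Container=67): rows 8, 10 → Port = 181, 181 ✓
(ETA=s, Container=67): row 9 → Port = 182 ✓
(ETA=o, Container=67): rows 11, 13, 16 → Port takes values {179, 176, 185} — violation
(ETA=g, Container=74): row 14 → Port = 180 ✓
Two rows agree on {ETA, Container} but differ on Port, so {ETA, Container} -> Port does not hold.

No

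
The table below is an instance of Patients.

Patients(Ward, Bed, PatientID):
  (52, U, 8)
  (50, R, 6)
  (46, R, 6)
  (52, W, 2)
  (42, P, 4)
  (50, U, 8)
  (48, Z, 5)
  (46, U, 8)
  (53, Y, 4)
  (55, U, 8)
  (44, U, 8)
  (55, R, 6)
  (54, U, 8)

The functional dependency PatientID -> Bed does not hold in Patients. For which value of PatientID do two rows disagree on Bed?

PatientID=8: 6 rows → Bed = U, U, U, U, U, U ✓
PatientID=6: 3 rows → Bed = R, R, R ✓
PatientID=2: 1 row → Bed = W ✓
PatientID=4: 2 rows → Bed takes values {P, Y} — violation
PatientID=5: 1 row → Bed = Z ✓
The only PatientID value with inconsistent Bed is PatientID=4.

4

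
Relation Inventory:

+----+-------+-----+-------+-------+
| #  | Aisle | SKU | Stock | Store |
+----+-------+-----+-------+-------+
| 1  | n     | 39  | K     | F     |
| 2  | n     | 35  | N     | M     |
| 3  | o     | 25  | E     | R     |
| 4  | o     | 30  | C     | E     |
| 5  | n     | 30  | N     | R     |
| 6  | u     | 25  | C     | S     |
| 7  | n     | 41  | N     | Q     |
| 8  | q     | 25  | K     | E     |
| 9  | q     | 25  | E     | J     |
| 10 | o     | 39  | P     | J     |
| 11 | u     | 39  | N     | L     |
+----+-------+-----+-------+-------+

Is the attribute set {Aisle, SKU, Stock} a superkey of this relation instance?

All 11 rows have distinct {Aisle, SKU, Stock} values, so {Aisle, SKU, Stock} → (all attributes) holds and {Aisle, SKU, Stock} is a superkey.

Yes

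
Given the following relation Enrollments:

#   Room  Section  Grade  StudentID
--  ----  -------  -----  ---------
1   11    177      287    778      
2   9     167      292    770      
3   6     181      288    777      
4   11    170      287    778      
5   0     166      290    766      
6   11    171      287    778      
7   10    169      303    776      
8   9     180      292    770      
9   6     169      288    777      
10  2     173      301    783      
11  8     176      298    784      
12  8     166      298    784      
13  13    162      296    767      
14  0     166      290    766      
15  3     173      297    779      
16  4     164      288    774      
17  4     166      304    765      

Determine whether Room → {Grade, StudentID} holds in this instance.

No

Room=11: rows 1, 4, 6 → {Grade,StudentID} = (287, 778), (287, 778), (287, 778) ✓
Room=9: rows 2, 8 → {Grade,StudentID} = (292, 770), (292, 770) ✓
Room=6: rows 3, 9 → {Grade,StudentID} = (288, 777), (288, 777) ✓
Room=0: rows 5, 14 → {Grade,StudentID} = (290, 766), (290, 766) ✓
Room=10: row 7 → {Grade,StudentID} = (303, 776) ✓
Room=2: row 10 → {Grade,StudentID} = (301, 783) ✓
Room=8: rows 11, 12 → {Grade,StudentID} = (298, 784), (298, 784) ✓
Room=13: row 13 → {Grade,StudentID} = (296, 767) ✓
Room=3: row 15 → {Grade,StudentID} = (297, 779) ✓
Room=4: rows 16, 17 → {Grade,StudentID} takes values {(288, 774), (304, 765)} — violation
Two rows agree on Room but differ on {Grade, StudentID}, so Room → {Grade, StudentID} does not hold.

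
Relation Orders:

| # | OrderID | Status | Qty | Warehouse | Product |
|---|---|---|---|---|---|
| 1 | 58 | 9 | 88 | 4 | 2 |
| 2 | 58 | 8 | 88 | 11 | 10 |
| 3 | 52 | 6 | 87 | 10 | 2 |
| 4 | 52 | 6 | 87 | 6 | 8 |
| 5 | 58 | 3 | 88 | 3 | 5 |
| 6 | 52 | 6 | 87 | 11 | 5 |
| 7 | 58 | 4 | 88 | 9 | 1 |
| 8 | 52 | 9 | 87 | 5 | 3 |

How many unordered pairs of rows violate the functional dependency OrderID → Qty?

0

OrderID=58: all 4 rows agree on Qty — 0 pairs.
OrderID=52: all 4 rows agree on Qty — 0 pairs.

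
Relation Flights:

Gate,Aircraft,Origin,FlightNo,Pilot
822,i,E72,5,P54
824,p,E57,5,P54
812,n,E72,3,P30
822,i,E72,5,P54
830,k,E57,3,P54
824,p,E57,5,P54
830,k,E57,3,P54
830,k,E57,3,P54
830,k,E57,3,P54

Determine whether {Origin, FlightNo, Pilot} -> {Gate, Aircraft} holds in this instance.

(Origin=E72, FlightNo=5, Pilot=P54): 2 rows → {Gate,Aircraft} = (822, i), (822, i) ✓
(Origin=E57, FlightNo=5, Pilot=P54): 2 rows → {Gate,Aircraft} = (824, p), (824, p) ✓
(Origin=E72, FlightNo=3, Pilot=P30): 1 row → {Gate,Aircraft} = (812, n) ✓
(Origin=E57, FlightNo=3, Pilot=P54): 4 rows → {Gate,Aircraft} = (830, k), (830, k), (830, k), (830, k) ✓
Every {Origin, FlightNo, Pilot} value is associated with a single {Gate, Aircraft} value, so {Origin, FlightNo, Pilot} -> {Gate, Aircraft} holds.

Yes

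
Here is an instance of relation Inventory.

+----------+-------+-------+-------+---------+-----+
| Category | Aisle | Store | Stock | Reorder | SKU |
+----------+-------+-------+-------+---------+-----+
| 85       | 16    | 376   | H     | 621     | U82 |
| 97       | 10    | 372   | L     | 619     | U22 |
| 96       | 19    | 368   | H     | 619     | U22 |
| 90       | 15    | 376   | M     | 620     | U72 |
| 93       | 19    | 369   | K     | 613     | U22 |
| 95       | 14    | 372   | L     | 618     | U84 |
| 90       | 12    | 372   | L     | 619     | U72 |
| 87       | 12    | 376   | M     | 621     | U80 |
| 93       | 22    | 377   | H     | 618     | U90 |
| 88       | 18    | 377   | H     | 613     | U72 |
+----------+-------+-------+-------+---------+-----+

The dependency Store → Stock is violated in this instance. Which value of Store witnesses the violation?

376

Store=376: 3 rows → Stock takes values {H, M} — violation
Store=372: 3 rows → Stock = L, L, L ✓
Store=368: 1 row → Stock = H ✓
Store=369: 1 row → Stock = K ✓
Store=377: 2 rows → Stock = H, H ✓
The only Store value with inconsistent Stock is Store=376.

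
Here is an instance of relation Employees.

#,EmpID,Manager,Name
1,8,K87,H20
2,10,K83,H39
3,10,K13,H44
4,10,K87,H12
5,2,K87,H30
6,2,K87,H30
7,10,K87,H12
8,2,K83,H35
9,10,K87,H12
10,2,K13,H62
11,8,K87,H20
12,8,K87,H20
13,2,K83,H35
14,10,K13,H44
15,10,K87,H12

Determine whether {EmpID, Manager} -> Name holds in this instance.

Yes

(EmpID=8, Manager=K87): rows 1, 11, 12 → Name = H20, H20, H20 ✓
(EmpID=10, Manager=K83): row 2 → Name = H39 ✓
(EmpID=10, Manager=K13): rows 3, 14 → Name = H44, H44 ✓
(EmpID=10, Manager=K87): rows 4, 7, 9, 15 → Name = H12, H12, H12, H12 ✓
(EmpID=2, Manager=K87): rows 5, 6 → Name = H30, H30 ✓
(EmpID=2, Manager=K83): rows 8, 13 → Name = H35, H35 ✓
(EmpID=2, Manager=K13): row 10 → Name = H62 ✓
Every {EmpID, Manager} value is associated with a single Name value, so {EmpID, Manager} -> Name holds.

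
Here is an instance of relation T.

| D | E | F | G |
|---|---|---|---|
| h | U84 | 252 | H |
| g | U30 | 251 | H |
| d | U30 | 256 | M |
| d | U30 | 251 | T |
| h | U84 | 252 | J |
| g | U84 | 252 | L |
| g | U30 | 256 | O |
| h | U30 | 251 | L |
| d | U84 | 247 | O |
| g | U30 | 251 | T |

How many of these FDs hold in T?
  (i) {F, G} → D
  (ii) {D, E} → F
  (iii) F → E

1

(i) {F, G} → D: (F=251, G=T): 2 rows → D takes values {d, g} — violation — fails.
(ii) {D, E} → F: (D=g, E=U30): 3 rows → F takes values {251, 256} — violation; (D=d, E=U30): 2 rows → F takes values {256, 251} — violation — fails.
(iii) F → E: every LHS value maps to a single RHS value — holds.
1 of the 3 dependencies holds.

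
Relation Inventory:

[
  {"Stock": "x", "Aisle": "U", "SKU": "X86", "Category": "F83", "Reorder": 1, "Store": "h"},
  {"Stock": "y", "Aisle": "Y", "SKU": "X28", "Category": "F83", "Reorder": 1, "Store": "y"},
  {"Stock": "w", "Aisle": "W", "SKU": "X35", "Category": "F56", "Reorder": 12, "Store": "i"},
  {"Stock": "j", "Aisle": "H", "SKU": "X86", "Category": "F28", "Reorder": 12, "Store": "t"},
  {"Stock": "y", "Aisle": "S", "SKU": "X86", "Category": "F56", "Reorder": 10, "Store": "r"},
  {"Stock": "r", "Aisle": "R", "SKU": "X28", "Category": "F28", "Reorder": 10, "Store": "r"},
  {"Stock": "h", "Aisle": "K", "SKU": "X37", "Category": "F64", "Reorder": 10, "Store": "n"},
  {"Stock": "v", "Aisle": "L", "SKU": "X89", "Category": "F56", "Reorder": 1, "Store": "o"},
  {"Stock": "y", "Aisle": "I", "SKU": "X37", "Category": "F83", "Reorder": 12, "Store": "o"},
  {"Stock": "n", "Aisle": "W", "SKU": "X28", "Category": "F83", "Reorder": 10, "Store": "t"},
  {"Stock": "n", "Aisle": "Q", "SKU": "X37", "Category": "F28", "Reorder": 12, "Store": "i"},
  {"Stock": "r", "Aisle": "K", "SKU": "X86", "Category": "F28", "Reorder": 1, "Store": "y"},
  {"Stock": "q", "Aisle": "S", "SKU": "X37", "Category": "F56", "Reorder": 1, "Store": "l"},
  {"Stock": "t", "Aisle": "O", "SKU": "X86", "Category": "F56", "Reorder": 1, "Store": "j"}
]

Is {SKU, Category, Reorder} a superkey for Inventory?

Yes

All 14 rows have distinct {SKU, Category, Reorder} values, so {SKU, Category, Reorder} → (all attributes) holds and {SKU, Category, Reorder} is a superkey.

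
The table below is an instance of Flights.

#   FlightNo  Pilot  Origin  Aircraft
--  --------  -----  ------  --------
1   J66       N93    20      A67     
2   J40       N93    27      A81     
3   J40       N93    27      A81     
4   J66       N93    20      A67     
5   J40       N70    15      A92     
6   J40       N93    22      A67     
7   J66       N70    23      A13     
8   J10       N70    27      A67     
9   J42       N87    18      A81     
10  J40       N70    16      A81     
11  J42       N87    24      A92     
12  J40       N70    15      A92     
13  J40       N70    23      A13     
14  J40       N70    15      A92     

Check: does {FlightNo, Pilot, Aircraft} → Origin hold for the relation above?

(FlightNo=J66, Pilot=N93, Aircraft=A67): rows 1, 4 → Origin = 20, 20 ✓
(FlightNo=J40, Pilot=N93, Aircraft=A81): rows 2, 3 → Origin = 27, 27 ✓
(FlightNo=J40, Pilot=N70, Aircraft=A92): rows 5, 12, 14 → Origin = 15, 15, 15 ✓
(FlightNo=J40, Pilot=N93, Aircraft=A67): row 6 → Origin = 22 ✓
(FlightNo=J66, Pilot=N70, Aircraft=A13): row 7 → Origin = 23 ✓
(FlightNo=J10, Pilot=N70, Aircraft=A67): row 8 → Origin = 27 ✓
(FlightNo=J42, Pilot=N87, Aircraft=A81): row 9 → Origin = 18 ✓
(FlightNo=J40, Pilot=N70, Aircraft=A81): row 10 → Origin = 16 ✓
(FlightNo=J42, Pilot=N87, Aircraft=A92): row 11 → Origin = 24 ✓
(FlightNo=J40, Pilot=N70, Aircraft=A13): row 13 → Origin = 23 ✓
Every {FlightNo, Pilot, Aircraft} value is associated with a single Origin value, so {FlightNo, Pilot, Aircraft} → Origin holds.

Yes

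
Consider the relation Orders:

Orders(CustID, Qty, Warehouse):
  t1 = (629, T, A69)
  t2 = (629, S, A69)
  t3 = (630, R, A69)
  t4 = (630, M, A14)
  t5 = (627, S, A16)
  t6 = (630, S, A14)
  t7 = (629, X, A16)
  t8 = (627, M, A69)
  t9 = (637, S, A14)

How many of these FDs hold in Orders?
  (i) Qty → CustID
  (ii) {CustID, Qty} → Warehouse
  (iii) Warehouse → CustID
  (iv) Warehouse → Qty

1

(i) Qty → CustID: Qty=S: rows 2, 5, 6, 9 → CustID takes values {629, 627, 630, 637} — violation; Qty=M: rows 4, 8 → CustID takes values {630, 627} — violation — fails.
(ii) {CustID, Qty} → Warehouse: every LHS value maps to a single RHS value — holds.
(iii) Warehouse → CustID: Warehouse=A69: rows 1, 2, 3, 8 → CustID takes values {629, 630, 627} — violation; Warehouse=A14: rows 4, 6, 9 → CustID takes values {630, 637} — violation; Warehouse=A16: rows 5, 7 → CustID takes values {627, 629} — violation — fails.
(iv) Warehouse → Qty: Warehouse=A69: rows 1, 2, 3, 8 → Qty takes values {T, S, R, M} — violation; Warehouse=A14: rows 4, 6, 9 → Qty takes values {M, S} — violation; Warehouse=A16: rows 5, 7 → Qty takes values {S, X} — violation — fails.
1 of the 4 dependencies holds.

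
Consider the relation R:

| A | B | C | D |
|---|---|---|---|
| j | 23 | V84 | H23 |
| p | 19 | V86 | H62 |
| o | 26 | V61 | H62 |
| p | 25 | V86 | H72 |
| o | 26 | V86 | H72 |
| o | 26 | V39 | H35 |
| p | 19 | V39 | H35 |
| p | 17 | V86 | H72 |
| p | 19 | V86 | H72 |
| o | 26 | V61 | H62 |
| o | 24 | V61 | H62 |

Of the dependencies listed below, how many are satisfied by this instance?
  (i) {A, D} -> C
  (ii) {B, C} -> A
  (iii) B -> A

3

(i) {A, D} -> C: every LHS value maps to a single RHS value — holds.
(ii) {B, C} -> A: every LHS value maps to a single RHS value — holds.
(iii) B -> A: every LHS value maps to a single RHS value — holds.
3 of the 3 dependencies hold.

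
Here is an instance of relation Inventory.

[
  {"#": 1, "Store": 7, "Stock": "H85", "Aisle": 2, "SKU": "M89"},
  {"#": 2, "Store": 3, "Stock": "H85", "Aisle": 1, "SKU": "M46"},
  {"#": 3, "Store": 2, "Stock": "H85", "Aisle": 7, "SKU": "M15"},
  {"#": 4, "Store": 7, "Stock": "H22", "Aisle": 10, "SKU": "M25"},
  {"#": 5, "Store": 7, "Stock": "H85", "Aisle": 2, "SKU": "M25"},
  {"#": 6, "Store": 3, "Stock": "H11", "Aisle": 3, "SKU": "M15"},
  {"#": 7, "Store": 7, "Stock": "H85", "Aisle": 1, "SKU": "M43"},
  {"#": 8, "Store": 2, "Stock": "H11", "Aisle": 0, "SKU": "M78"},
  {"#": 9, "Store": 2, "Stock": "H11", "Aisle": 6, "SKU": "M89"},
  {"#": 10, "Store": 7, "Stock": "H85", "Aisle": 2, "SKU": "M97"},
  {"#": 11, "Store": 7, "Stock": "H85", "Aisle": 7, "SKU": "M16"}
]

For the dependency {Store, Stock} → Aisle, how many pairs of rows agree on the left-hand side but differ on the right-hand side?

8

(Store=7, Stock=H85): violating pairs (1,7), (1,11), (5,7), (5,11), (7,10), (7,11), (10,11) — 7 pairs.
(Store=2, Stock=H11): violating pairs (8,9) — 1 pair.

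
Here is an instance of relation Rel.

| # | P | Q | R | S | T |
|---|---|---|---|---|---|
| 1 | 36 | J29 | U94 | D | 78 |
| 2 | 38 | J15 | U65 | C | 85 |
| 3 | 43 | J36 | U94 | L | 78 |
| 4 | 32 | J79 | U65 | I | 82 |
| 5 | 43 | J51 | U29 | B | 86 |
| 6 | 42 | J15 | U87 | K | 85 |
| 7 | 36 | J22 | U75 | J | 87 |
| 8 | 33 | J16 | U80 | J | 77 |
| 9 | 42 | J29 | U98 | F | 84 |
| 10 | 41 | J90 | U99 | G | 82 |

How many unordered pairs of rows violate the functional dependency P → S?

3

P=36: violating pairs (1,7) — 1 pair.
P=43: violating pairs (3,5) — 1 pair.
P=42: violating pairs (6,9) — 1 pair.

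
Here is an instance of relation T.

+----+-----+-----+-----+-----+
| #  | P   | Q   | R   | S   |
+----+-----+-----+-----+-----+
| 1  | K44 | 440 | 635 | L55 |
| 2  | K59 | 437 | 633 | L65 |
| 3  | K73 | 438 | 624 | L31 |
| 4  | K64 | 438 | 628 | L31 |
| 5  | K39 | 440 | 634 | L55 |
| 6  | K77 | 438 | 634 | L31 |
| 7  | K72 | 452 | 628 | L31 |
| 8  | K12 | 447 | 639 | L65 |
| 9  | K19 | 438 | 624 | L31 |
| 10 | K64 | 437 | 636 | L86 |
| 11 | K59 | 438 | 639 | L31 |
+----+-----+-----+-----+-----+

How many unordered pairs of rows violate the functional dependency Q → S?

Q=440: all 2 rows agree on S — 0 pairs.
Q=437: violating pairs (2,10) — 1 pair.
Q=438: all 5 rows agree on S — 0 pairs.

1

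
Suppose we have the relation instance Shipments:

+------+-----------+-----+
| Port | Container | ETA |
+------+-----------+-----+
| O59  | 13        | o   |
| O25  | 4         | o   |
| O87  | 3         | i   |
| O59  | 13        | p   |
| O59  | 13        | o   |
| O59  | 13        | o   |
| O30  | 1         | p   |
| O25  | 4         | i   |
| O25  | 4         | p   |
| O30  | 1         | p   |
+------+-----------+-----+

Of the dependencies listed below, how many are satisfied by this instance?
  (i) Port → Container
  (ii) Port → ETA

(i) Port → Container: every LHS value maps to a single RHS value — holds.
(ii) Port → ETA: Port=O59: 4 rows → ETA takes values {o, p} — violation; Port=O25: 3 rows → ETA takes values {o, i, p} — violation — fails.
1 of the 2 dependencies holds.

1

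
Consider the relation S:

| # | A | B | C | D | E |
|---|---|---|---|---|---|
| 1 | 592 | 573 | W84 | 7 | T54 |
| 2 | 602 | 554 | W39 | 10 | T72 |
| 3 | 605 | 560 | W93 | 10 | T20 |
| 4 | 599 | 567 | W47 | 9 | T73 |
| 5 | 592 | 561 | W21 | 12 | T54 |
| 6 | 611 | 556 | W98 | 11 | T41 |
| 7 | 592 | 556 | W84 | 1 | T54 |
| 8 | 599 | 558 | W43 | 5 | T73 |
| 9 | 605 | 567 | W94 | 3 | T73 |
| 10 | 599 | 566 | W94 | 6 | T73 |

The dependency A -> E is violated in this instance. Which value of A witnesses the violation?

605

A=592: rows 1, 5, 7 → E = T54, T54, T54 ✓
A=602: row 2 → E = T72 ✓
A=605: rows 3, 9 → E takes values {T20, T73} — violation
A=599: rows 4, 8, 10 → E = T73, T73, T73 ✓
A=611: row 6 → E = T41 ✓
The only A value with inconsistent E is A=605.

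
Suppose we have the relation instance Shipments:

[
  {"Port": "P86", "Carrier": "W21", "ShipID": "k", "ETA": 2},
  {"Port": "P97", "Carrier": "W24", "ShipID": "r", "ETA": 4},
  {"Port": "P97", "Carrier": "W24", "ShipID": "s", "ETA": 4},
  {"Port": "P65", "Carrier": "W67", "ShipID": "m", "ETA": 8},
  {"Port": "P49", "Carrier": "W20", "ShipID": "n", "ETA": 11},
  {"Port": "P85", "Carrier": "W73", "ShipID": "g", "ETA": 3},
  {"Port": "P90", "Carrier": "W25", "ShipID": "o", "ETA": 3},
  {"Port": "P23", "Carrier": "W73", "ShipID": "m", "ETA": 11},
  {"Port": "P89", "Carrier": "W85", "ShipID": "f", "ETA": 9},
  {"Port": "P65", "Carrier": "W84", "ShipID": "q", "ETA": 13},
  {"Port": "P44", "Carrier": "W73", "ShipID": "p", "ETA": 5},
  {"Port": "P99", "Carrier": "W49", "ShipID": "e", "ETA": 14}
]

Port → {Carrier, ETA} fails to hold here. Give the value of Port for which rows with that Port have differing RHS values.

P65

Port=P86: 1 row → {Carrier,ETA} = (W21, 2) ✓
Port=P97: 2 rows → {Carrier,ETA} = (W24, 4), (W24, 4) ✓
Port=P65: 2 rows → {Carrier,ETA} takes values {(W67, 8), (W84, 13)} — violation
Port=P49: 1 row → {Carrier,ETA} = (W20, 11) ✓
Port=P85: 1 row → {Carrier,ETA} = (W73, 3) ✓
Port=P90: 1 row → {Carrier,ETA} = (W25, 3) ✓
Port=P23: 1 row → {Carrier,ETA} = (W73, 11) ✓
Port=P89: 1 row → {Carrier,ETA} = (W85, 9) ✓
Port=P44: 1 row → {Carrier,ETA} = (W73, 5) ✓
Port=P99: 1 row → {Carrier,ETA} = (W49, 14) ✓
The only Port value with inconsistent RHS is Port=P65.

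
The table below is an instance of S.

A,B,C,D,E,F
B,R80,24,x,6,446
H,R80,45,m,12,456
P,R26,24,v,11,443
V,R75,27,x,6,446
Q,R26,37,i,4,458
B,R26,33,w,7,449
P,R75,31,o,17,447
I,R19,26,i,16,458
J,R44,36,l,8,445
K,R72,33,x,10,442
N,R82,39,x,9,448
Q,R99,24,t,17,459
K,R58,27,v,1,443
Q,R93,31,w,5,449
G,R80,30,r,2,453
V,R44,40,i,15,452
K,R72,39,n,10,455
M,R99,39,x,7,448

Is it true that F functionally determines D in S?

Yes

F=446: 2 rows → D = x, x ✓
F=456: 1 row → D = m ✓
F=443: 2 rows → D = v, v ✓
F=458: 2 rows → D = i, i ✓
F=449: 2 rows → D = w, w ✓
F=447: 1 row → D = o ✓
F=445: 1 row → D = l ✓
F=442: 1 row → D = x ✓
F=448: 2 rows → D = x, x ✓
F=459: 1 row → D = t ✓
F=453: 1 row → D = r ✓
F=452: 1 row → D = i ✓
F=455: 1 row → D = n ✓
Every F value is associated with a single D value, so F → D holds.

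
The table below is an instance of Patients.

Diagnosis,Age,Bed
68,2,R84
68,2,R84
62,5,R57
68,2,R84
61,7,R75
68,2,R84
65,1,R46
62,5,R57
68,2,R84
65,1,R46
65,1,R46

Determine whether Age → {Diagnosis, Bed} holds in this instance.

Yes

Age=2: 5 rows → {Diagnosis,Bed} = (68, R84), (68, R84), (68, R84), (68, R84), (68, R84) ✓
Age=5: 2 rows → {Diagnosis,Bed} = (62, R57), (62, R57) ✓
Age=7: 1 row → {Diagnosis,Bed} = (61, R75) ✓
Age=1: 3 rows → {Diagnosis,Bed} = (65, R46), (65, R46), (65, R46) ✓
Every Age value is associated with a single {Diagnosis, Bed} value, so Age → {Diagnosis, Bed} holds.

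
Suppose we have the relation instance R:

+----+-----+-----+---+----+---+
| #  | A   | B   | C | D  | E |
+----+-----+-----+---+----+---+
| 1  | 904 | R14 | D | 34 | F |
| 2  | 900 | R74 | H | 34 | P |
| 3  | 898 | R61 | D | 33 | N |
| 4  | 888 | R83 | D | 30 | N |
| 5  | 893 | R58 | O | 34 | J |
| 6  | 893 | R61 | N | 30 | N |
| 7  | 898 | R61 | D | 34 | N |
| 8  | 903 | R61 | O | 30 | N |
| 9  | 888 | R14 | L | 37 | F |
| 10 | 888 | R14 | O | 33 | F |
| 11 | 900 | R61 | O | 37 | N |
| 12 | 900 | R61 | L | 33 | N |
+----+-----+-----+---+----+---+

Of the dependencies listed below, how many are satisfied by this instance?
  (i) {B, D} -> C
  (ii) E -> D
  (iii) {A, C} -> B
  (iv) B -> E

2

(i) {B, D} -> C: (B=R61, D=33): rows 3, 12 → C takes values {D, L} — violation; (B=R61, D=30): rows 6, 8 → C takes values {N, O} — violation — fails.
(ii) E -> D: E=F: rows 1, 9, 10 → D takes values {34, 37, 33} — violation; E=N: rows 3, 4, 6, 7, 8, 11, 12 → D takes values {33, 30, 34, 37} — violation — fails.
(iii) {A, C} -> B: every LHS value maps to a single RHS value — holds.
(iv) B -> E: every LHS value maps to a single RHS value — holds.
2 of the 4 dependencies hold.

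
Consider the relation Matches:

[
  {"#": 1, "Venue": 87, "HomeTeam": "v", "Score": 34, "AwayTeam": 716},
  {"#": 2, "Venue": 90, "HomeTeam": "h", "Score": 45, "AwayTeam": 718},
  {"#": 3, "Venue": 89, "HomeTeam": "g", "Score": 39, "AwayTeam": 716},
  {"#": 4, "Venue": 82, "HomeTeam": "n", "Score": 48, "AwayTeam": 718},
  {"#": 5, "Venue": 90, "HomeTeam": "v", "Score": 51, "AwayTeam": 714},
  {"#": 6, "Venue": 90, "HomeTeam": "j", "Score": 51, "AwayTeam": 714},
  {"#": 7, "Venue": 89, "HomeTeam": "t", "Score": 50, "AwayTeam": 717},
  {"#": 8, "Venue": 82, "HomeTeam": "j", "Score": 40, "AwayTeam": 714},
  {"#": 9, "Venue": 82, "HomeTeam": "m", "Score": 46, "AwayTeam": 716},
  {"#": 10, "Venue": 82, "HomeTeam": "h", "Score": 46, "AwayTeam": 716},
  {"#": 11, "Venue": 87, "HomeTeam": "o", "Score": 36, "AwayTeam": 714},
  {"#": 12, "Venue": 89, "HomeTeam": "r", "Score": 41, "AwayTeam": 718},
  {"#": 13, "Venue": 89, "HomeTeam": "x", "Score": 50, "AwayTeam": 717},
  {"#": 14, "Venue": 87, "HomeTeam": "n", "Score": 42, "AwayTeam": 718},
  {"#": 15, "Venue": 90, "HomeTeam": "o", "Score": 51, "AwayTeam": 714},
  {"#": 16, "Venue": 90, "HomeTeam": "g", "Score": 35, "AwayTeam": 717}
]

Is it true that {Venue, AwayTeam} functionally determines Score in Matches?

Yes

(Venue=87, AwayTeam=716): row 1 → Score = 34 ✓
(Venue=90, AwayTeam=718): row 2 → Score = 45 ✓
(Venue=89, AwayTeam=716): row 3 → Score = 39 ✓
(Venue=82, AwayTeam=718): row 4 → Score = 48 ✓
(Venue=90, AwayTeam=714): rows 5, 6, 15 → Score = 51, 51, 51 ✓
(Venue=89, AwayTeam=717): rows 7, 13 → Score = 50, 50 ✓
(Venue=82, AwayTeam=714): row 8 → Score = 40 ✓
(Venue=82, AwayTeam=716): rows 9, 10 → Score = 46, 46 ✓
(Venue=87, AwayTeam=714): row 11 → Score = 36 ✓
(Venue=89, AwayTeam=718): row 12 → Score = 41 ✓
(Venue=87, AwayTeam=718): row 14 → Score = 42 ✓
(Venue=90, AwayTeam=717): row 16 → Score = 35 ✓
Every {Venue, AwayTeam} value is associated with a single Score value, so {Venue, AwayTeam} → Score holds.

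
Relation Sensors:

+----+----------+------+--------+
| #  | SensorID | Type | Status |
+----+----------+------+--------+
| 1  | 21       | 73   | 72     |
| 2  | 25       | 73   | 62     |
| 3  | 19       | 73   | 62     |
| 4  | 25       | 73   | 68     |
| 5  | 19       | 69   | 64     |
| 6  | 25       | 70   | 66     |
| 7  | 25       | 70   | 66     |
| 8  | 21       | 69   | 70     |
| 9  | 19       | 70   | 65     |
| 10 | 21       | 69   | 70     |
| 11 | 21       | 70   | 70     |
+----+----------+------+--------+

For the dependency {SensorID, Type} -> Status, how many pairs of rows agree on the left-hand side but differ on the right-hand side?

(SensorID=25, Type=73): violating pairs (2,4) — 1 pair.
(SensorID=25, Type=70): all 2 rows agree on Status — 0 pairs.
(SensorID=21, Type=69): all 2 rows agree on Status — 0 pairs.

1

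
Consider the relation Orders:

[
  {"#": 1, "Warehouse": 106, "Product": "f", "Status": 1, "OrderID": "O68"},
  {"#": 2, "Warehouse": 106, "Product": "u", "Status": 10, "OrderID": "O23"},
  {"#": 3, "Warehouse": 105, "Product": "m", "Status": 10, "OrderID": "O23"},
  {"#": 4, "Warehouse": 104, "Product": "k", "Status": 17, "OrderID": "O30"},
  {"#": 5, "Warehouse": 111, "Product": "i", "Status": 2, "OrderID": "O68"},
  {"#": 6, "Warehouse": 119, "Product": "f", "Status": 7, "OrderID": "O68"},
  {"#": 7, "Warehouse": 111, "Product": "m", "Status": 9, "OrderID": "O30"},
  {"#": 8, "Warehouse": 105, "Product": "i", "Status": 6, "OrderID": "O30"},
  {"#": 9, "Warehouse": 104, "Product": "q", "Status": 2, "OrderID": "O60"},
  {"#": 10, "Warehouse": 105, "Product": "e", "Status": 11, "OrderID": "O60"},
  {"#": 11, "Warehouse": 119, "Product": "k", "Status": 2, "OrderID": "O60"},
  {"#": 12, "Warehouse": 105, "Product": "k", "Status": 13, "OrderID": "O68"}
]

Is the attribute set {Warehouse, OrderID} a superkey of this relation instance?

Yes

All 12 rows have distinct {Warehouse, OrderID} values, so {Warehouse, OrderID} → (all attributes) holds and {Warehouse, OrderID} is a superkey.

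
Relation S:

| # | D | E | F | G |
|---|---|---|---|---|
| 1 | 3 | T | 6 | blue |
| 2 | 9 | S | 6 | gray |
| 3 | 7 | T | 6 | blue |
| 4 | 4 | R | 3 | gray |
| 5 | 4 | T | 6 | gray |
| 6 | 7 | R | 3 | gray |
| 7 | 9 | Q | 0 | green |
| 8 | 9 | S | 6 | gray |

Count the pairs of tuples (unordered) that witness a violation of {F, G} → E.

2

(F=6, G=blue): all 2 rows agree on E — 0 pairs.
(F=6, G=gray): violating pairs (2,5), (5,8) — 2 pairs.
(F=3, G=gray): all 2 rows agree on E — 0 pairs.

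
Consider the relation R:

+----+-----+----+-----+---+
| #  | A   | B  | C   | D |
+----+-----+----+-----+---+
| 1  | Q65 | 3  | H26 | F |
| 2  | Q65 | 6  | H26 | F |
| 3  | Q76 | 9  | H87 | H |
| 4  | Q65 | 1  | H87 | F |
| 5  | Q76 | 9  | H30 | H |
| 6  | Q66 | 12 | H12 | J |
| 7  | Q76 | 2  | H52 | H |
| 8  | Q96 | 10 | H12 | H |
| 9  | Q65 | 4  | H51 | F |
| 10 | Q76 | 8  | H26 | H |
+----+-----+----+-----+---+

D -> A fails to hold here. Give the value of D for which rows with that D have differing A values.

H

D=F: rows 1, 2, 4, 9 → A = Q65, Q65, Q65, Q65 ✓
D=H: rows 3, 5, 7, 8, 10 → A takes values {Q76, Q96} — violation
D=J: row 6 → A = Q66 ✓
The only D value with inconsistent A is D=H.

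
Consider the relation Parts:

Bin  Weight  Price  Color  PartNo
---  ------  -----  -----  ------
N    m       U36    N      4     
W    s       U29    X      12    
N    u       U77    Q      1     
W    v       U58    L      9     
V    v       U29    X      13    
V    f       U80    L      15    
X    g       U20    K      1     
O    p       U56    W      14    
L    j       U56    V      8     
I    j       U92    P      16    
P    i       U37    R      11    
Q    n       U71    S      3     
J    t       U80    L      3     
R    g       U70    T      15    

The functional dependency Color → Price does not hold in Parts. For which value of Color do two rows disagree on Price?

Color=N: 1 row → Price = U36 ✓
Color=X: 2 rows → Price = U29, U29 ✓
Color=Q: 1 row → Price = U77 ✓
Color=L: 3 rows → Price takes values {U58, U80} — violation
Color=K: 1 row → Price = U20 ✓
Color=W: 1 row → Price = U56 ✓
Color=V: 1 row → Price = U56 ✓
Color=P: 1 row → Price = U92 ✓
Color=R: 1 row → Price = U37 ✓
Color=S: 1 row → Price = U71 ✓
Color=T: 1 row → Price = U70 ✓
The only Color value with inconsistent Price is Color=L.

L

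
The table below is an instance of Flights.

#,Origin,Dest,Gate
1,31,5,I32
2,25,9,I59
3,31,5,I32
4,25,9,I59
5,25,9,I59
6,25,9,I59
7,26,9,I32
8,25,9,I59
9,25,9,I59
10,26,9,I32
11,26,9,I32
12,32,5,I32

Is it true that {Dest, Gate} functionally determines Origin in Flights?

(Dest=5, Gate=I32): rows 1, 3, 12 → Origin takes values {31, 32} — violation
(Dest=9, Gate=I59): rows 2, 4, 5, 6, 8, 9 → Origin = 25, 25, 25, 25, 25, 25 ✓
(Dest=9, Gate=I32): rows 7, 10, 11 → Origin = 26, 26, 26 ✓
Two rows agree on {Dest, Gate} but differ on Origin, so {Dest, Gate} → Origin does not hold.

No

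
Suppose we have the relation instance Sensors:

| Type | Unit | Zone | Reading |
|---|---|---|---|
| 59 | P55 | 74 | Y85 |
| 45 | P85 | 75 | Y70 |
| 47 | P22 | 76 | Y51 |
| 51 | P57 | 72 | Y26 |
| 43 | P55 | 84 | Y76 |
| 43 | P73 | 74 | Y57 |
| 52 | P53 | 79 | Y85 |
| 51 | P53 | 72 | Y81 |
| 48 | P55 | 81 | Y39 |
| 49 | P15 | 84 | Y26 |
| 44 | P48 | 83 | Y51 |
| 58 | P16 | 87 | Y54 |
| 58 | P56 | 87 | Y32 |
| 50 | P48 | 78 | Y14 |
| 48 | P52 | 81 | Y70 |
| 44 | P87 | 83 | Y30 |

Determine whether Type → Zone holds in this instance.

Type=59: 1 row → Zone = 74 ✓
Type=45: 1 row → Zone = 75 ✓
Type=47: 1 row → Zone = 76 ✓
Type=51: 2 rows → Zone = 72, 72 ✓
Type=43: 2 rows → Zone takes values {84, 74} — violation
Type=52: 1 row → Zone = 79 ✓
Type=48: 2 rows → Zone = 81, 81 ✓
Type=49: 1 row → Zone = 84 ✓
Type=44: 2 rows → Zone = 83, 83 ✓
Type=58: 2 rows → Zone = 87, 87 ✓
Type=50: 1 row → Zone = 78 ✓
Two rows agree on Type but differ on Zone, so Type → Zone does not hold.

No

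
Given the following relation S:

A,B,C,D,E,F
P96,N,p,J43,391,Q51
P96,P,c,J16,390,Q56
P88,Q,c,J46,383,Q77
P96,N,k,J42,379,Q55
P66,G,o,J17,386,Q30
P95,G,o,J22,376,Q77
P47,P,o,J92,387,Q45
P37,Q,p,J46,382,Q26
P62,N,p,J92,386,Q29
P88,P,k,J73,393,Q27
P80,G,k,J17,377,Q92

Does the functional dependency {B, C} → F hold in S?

No

(B=N, C=p): 2 rows → F takes values {Q51, Q29} — violation
(B=P, C=c): 1 row → F = Q56 ✓
(B=Q, C=c): 1 row → F = Q77 ✓
(B=N, C=k): 1 row → F = Q55 ✓
(B=G, C=o): 2 rows → F takes values {Q30, Q77} — violation
(B=P, C=o): 1 row → F = Q45 ✓
(B=Q, C=p): 1 row → F = Q26 ✓
(B=P, C=k): 1 row → F = Q27 ✓
(B=G, C=k): 1 row → F = Q92 ✓
Two rows agree on {B, C} but differ on F, so {B, C} → F does not hold.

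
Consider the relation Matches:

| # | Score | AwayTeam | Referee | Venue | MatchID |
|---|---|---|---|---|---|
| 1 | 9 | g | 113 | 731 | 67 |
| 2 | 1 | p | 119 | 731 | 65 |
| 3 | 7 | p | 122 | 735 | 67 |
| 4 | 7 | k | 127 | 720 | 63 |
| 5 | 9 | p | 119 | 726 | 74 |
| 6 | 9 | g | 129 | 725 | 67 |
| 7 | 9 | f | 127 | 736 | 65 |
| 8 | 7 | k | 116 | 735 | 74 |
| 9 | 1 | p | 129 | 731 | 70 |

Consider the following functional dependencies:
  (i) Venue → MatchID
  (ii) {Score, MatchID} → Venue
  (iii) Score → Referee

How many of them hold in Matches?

(i) Venue → MatchID: Venue=731: rows 1, 2, 9 → MatchID takes values {67, 65, 70} — violation; Venue=735: rows 3, 8 → MatchID takes values {67, 74} — violation — fails.
(ii) {Score, MatchID} → Venue: (Score=9, MatchID=67): rows 1, 6 → Venue takes values {731, 725} — violation — fails.
(iii) Score → Referee: Score=9: rows 1, 5, 6, 7 → Referee takes values {113, 119, 129, 127} — violation; Score=1: rows 2, 9 → Referee takes values {119, 129} — violation; Score=7: rows 3, 4, 8 → Referee takes values {122, 127, 116} — violation — fails.
None of the 3 dependencies hold.

0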